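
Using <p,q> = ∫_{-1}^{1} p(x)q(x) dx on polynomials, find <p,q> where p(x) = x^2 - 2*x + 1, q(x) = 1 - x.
<p,q> = 4

Expand the product: p(x)·q(x) = -x^3 + 3*x^2 - 3*x + 1.
∫_{-1}^{1} of each monomial x^k gives [2/(k+1) if k even, 0 if k odd]. Integrating term-by-term (or equivalently evaluating the antiderivative F(x) = -x^4/4 + x^3 - 3*x^2/2 + x at the endpoints):
  F(1) − F(−1) = 1/4 − (-15/4) = 4.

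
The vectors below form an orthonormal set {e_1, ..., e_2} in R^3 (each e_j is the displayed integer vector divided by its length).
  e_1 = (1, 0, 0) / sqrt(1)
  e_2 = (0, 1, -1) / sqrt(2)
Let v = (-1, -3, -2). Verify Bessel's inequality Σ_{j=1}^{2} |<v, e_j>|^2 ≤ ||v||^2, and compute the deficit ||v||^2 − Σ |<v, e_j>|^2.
Σ |<v, e_j>|^2 = 3/2; ||v||^2 = 14; deficit = 25/2

Write each e_j = u_j / sqrt(<u_j, u_j>) where u_j is the displayed integer vector. Then <v, e_j> = <v, u_j> / sqrt(<u_j, u_j>), so |<v, e_j>|^2 = <v, u_j>^2 / <u_j, u_j>.
Coefficients: <v, e_1> = -1/sqrt(1), <v, e_2> = -1/sqrt(2).
Square and sum: Σ |<v, e_j>|^2 = 3/2.
Compute ||v||^2 = v·v = 14.
Deficit = 14 − 3/2 = 25/2 ≥ 0, confirming Bessel's inequality. (The deficit equals ||v − Σ <v,e_j> e_j||^2, the squared distance from v to span{e_j}.)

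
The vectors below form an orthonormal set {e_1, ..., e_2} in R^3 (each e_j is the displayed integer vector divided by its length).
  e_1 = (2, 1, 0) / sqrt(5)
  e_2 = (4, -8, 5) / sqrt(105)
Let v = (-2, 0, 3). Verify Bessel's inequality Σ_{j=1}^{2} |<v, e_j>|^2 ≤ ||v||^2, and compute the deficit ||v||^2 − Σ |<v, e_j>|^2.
Σ |<v, e_j>|^2 = 11/3; ||v||^2 = 13; deficit = 28/3

Write each e_j = u_j / sqrt(<u_j, u_j>) where u_j is the displayed integer vector. Then <v, e_j> = <v, u_j> / sqrt(<u_j, u_j>), so |<v, e_j>|^2 = <v, u_j>^2 / <u_j, u_j>.
Coefficients: <v, e_1> = -4/sqrt(5), <v, e_2> = 7/sqrt(105).
Square and sum: Σ |<v, e_j>|^2 = 11/3.
Compute ||v||^2 = v·v = 13.
Deficit = 13 − 11/3 = 28/3 ≥ 0, confirming Bessel's inequality. (The deficit equals ||v − Σ <v,e_j> e_j||^2, the squared distance from v to span{e_j}.)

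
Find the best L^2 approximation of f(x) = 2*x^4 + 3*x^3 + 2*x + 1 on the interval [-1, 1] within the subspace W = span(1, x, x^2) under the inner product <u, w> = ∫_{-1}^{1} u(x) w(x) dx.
g(x) = 12*x^2/7 + 19*x/5 + 29/35

The best approximation g ∈ W is the orthogonal projection of f onto W. Writing g = a_0 + a_1 x + a_2 x^2, the coefficients solve the normal equations G · a = b where
  G_{ij} = <φ_i, φ_j> and b_i = <f, φ_i>, with φ_0 = 1, φ_1 = x, φ_2 = x^2.
G =
  [2, 0, 2/3]
  [0, 2/3, 0]
  [2/3, 0, 2/5],
b = (14/5, 38/15, 26/21).
Solving gives a_0 = 29/35, a_1 = 19/5, a_2 = 12/7, so
  g(x) = 12*x^2/7 + 19*x/5 + 29/35.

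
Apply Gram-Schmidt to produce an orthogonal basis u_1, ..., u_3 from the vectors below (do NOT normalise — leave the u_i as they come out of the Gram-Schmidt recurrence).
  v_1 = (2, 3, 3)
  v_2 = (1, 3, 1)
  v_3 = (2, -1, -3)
Orthogonal basis:
  u_1 = (2, 3, 3)
  u_2 = (-3/11, 12/11, -10/11)
  u_3 = (66/23, -11/23, -33/23)

Apply the Gram-Schmidt recurrence
  u_1 = v_1
  u_i = v_i − Σ_{j<i} ((v_i · u_j) / (u_j · u_j)) · u_j.

Step by step this gives:
  u_1 = (2, 3, 3)
  u_2 = (-3/11, 12/11, -10/11)
  u_3 = (66/23, -11/23, -33/23)

Orthogonality check:
  u_2 · u_1 = 0 (should be 0)
  u_3 · u_1 = 0 (should be 0)
  u_3 · u_2 = 0 (should be 0)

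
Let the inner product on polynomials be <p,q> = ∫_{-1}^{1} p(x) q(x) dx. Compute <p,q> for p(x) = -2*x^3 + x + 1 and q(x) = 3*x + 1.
<p,q> = 8/5

Expand the product: p(x)·q(x) = -6*x^4 - 2*x^3 + 3*x^2 + 4*x + 1.
∫_{-1}^{1} of each monomial x^k gives [2/(k+1) if k even, 0 if k odd]. Integrating term-by-term (or equivalently evaluating the antiderivative F(x) = -6*x^5/5 - x^4/2 + x^3 + 2*x^2 + x at the endpoints):
  F(1) − F(−1) = 23/10 − (7/10) = 8/5.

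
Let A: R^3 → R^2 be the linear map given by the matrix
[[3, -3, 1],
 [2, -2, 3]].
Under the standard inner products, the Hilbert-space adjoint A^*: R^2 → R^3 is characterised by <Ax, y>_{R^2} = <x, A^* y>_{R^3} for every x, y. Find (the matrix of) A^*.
A^* = A^T =
[[3, 2],
 [-3, -2],
 [1, 3]]

For real matrices with standard dot products, the defining identity <Ax, y> = <x, A^* y> gives (Ax)^T y = x^T (A^*) y, i.e. x^T A^T y = x^T (A^*) y. Since this holds for all x, y, we must have A^* = A^T. Therefore
A^* =
[[3, 2],
 [-3, -2],
 [1, 3]].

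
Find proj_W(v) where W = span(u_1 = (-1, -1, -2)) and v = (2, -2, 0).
proj_W(v) = (0, 0, 0)

Set up U = [u_1 | ... | u_1] ∈ R^(3×1). The projector onto W = col(U) is P = U (U^T U)^(-1) U^T.
Compute U^T U =
  [6],
and U^T v = (0).
Solve U^T U · c = U^T v for the coefficients: c = (0). The projection is proj_W(v) = U c.
Check: (v - proj_W(v)) · u_1 = 0  (should be 0).
Result: proj_W(v) = (0, 0, 0).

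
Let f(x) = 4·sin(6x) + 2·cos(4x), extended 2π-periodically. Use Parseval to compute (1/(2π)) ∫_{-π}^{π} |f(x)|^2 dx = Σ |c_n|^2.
Σ |c_n|^2 = 10

Expand |f|^2 and use orthogonality of {sin(nx), cos(mx)} on [-π, π]:
  ∫_{-π}^{π} sin(nx)^2 dx = π, ∫ cos(mx)^2 dx = π, and cross terms integrate to 0.
So ∫_{-π}^{π} f(x)^2 dx = 4^2 · π + 2^2 · π = (16 + 4)π.
Divide by 2π: (16 + 4)/2 = 10.
By Parseval, this equals Σ |c_n|^2.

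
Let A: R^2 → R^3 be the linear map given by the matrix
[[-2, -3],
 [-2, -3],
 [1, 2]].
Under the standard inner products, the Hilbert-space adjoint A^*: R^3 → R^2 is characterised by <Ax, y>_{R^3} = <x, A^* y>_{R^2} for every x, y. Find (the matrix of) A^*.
A^* = A^T =
[[-2, -2, 1],
 [-3, -3, 2]]

For real matrices with standard dot products, the defining identity <Ax, y> = <x, A^* y> gives (Ax)^T y = x^T (A^*) y, i.e. x^T A^T y = x^T (A^*) y. Since this holds for all x, y, we must have A^* = A^T. Therefore
A^* =
[[-2, -2, 1],
 [-3, -3, 2]].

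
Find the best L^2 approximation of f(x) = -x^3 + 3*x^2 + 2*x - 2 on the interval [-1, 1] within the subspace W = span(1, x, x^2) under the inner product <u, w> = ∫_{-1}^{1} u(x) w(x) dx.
g(x) = 3*x^2 + 7*x/5 - 2

The best approximation g ∈ W is the orthogonal projection of f onto W. Writing g = a_0 + a_1 x + a_2 x^2, the coefficients solve the normal equations G · a = b where
  G_{ij} = <φ_i, φ_j> and b_i = <f, φ_i>, with φ_0 = 1, φ_1 = x, φ_2 = x^2.
G =
  [2, 0, 2/3]
  [0, 2/3, 0]
  [2/3, 0, 2/5],
b = (-2, 14/15, -2/15).
Solving gives a_0 = -2, a_1 = 7/5, a_2 = 3, so
  g(x) = 3*x^2 + 7*x/5 - 2.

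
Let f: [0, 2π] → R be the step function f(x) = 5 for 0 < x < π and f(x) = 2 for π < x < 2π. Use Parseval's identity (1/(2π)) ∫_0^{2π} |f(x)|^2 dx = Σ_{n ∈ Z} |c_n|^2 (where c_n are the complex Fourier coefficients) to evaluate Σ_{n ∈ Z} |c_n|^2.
Σ |c_n|^2 = 29/2

Parseval equates the L^2 energy of f (normalised by 1/(2π)) with the ℓ^2 sum of its Fourier coefficients: (1/(2π)) ∫_0^{2π} |f|^2 = Σ |c_n|^2.
Compute the left side: (1/(2π)) [∫_0^π 5^2 dx + ∫_π^{2π} 2^2 dx] = (1/(2π)) · (25π + 4π) = (25 + 4)/2 = 29/2.
So Σ_{n ∈ Z} |c_n|^2 = 29/2.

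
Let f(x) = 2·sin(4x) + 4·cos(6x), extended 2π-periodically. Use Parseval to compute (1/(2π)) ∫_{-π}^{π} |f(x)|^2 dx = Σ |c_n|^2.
Σ |c_n|^2 = 10

Expand |f|^2 and use orthogonality of {sin(nx), cos(mx)} on [-π, π]:
  ∫_{-π}^{π} sin(nx)^2 dx = π, ∫ cos(mx)^2 dx = π, and cross terms integrate to 0.
So ∫_{-π}^{π} f(x)^2 dx = 2^2 · π + 4^2 · π = (4 + 16)π.
Divide by 2π: (4 + 16)/2 = 10.
By Parseval, this equals Σ |c_n|^2.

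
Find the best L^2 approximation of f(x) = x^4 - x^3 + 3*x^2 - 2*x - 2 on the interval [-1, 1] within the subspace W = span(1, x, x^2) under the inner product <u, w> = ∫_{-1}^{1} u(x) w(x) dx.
g(x) = 27*x^2/7 - 13*x/5 - 73/35

The best approximation g ∈ W is the orthogonal projection of f onto W. Writing g = a_0 + a_1 x + a_2 x^2, the coefficients solve the normal equations G · a = b where
  G_{ij} = <φ_i, φ_j> and b_i = <f, φ_i>, with φ_0 = 1, φ_1 = x, φ_2 = x^2.
G =
  [2, 0, 2/3]
  [0, 2/3, 0]
  [2/3, 0, 2/5],
b = (-8/5, -26/15, 16/105).
Solving gives a_0 = -73/35, a_1 = -13/5, a_2 = 27/7, so
  g(x) = 27*x^2/7 - 13*x/5 - 73/35.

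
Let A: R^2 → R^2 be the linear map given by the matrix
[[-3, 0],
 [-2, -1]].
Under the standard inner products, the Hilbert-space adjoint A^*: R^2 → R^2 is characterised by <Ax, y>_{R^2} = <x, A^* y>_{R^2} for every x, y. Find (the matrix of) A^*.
A^* = A^T =
[[-3, -2],
 [0, -1]]

For real matrices with standard dot products, the defining identity <Ax, y> = <x, A^* y> gives (Ax)^T y = x^T (A^*) y, i.e. x^T A^T y = x^T (A^*) y. Since this holds for all x, y, we must have A^* = A^T. Therefore
A^* =
[[-3, -2],
 [0, -1]].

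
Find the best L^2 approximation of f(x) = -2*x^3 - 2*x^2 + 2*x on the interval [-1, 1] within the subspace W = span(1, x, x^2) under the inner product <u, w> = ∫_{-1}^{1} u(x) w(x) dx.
g(x) = -2*x^2 + 4*x/5

The best approximation g ∈ W is the orthogonal projection of f onto W. Writing g = a_0 + a_1 x + a_2 x^2, the coefficients solve the normal equations G · a = b where
  G_{ij} = <φ_i, φ_j> and b_i = <f, φ_i>, with φ_0 = 1, φ_1 = x, φ_2 = x^2.
G =
  [2, 0, 2/3]
  [0, 2/3, 0]
  [2/3, 0, 2/5],
b = (-4/3, 8/15, -4/5).
Solving gives a_0 = 0, a_1 = 4/5, a_2 = -2, so
  g(x) = -2*x^2 + 4*x/5.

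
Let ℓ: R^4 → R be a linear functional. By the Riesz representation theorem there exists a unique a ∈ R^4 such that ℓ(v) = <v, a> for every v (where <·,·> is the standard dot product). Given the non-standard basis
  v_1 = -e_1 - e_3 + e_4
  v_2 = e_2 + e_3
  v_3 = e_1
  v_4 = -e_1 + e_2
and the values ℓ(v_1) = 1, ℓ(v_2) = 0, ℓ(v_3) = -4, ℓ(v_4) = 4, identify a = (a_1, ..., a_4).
a = (-4, 0, 0, -3)

Write a = (a_1, ..., a_4) in the standard basis. For each basis vector v_i, ℓ(v_i) = <v_i, a> is a linear equation in the a_j's. Collect the n equations into a matrix system V a = ℓ, where row i of V is v_i (expressed in the standard basis). Since V is invertible (lower-triangular with 1s on the diagonal, up to permutation), solve by back-substitution:
  V =
[[-1, 0, -1, 1],
 [0, 1, 1, 0],
 [1, 0, 0, 0],
 [-1, 1, 0, 0]]
  V a = (1, 0, -4, 4)
Solving gives a = (-4, 0, 0, -3).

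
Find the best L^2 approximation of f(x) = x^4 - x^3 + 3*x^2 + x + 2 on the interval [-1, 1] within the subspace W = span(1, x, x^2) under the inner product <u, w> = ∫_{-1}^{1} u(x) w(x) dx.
g(x) = 27*x^2/7 + 2*x/5 + 67/35

The best approximation g ∈ W is the orthogonal projection of f onto W. Writing g = a_0 + a_1 x + a_2 x^2, the coefficients solve the normal equations G · a = b where
  G_{ij} = <φ_i, φ_j> and b_i = <f, φ_i>, with φ_0 = 1, φ_1 = x, φ_2 = x^2.
G =
  [2, 0, 2/3]
  [0, 2/3, 0]
  [2/3, 0, 2/5],
b = (32/5, 4/15, 296/105).
Solving gives a_0 = 67/35, a_1 = 2/5, a_2 = 27/7, so
  g(x) = 27*x^2/7 + 2*x/5 + 67/35.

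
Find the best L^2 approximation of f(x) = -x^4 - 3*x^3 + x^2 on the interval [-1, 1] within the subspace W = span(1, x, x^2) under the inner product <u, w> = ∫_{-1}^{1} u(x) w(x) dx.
g(x) = x^2/7 - 9*x/5 + 3/35

The best approximation g ∈ W is the orthogonal projection of f onto W. Writing g = a_0 + a_1 x + a_2 x^2, the coefficients solve the normal equations G · a = b where
  G_{ij} = <φ_i, φ_j> and b_i = <f, φ_i>, with φ_0 = 1, φ_1 = x, φ_2 = x^2.
G =
  [2, 0, 2/3]
  [0, 2/3, 0]
  [2/3, 0, 2/5],
b = (4/15, -6/5, 4/35).
Solving gives a_0 = 3/35, a_1 = -9/5, a_2 = 1/7, so
  g(x) = x^2/7 - 9*x/5 + 3/35.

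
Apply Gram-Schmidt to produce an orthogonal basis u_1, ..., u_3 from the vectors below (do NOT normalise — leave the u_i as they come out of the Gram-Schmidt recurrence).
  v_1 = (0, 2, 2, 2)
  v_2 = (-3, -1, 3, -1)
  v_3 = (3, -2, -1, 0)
Orthogonal basis:
  u_1 = (0, 2, 2, 2)
  u_2 = (-3, -4/3, 8/3, -4/3)
  u_3 = (96/59, -95/59, 72/59, 23/59)

Apply the Gram-Schmidt recurrence
  u_1 = v_1
  u_i = v_i − Σ_{j<i} ((v_i · u_j) / (u_j · u_j)) · u_j.

Step by step this gives:
  u_1 = (0, 2, 2, 2)
  u_2 = (-3, -4/3, 8/3, -4/3)
  u_3 = (96/59, -95/59, 72/59, 23/59)

Orthogonality check:
  u_2 · u_1 = 0 (should be 0)
  u_3 · u_1 = 0 (should be 0)
  u_3 · u_2 = 0 (should be 0)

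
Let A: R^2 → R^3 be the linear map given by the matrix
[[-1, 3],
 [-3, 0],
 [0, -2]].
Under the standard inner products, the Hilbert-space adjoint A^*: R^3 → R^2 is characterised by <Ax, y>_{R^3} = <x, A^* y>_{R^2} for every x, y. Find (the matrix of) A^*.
A^* = A^T =
[[-1, -3, 0],
 [3, 0, -2]]

For real matrices with standard dot products, the defining identity <Ax, y> = <x, A^* y> gives (Ax)^T y = x^T (A^*) y, i.e. x^T A^T y = x^T (A^*) y. Since this holds for all x, y, we must have A^* = A^T. Therefore
A^* =
[[-1, -3, 0],
 [3, 0, -2]].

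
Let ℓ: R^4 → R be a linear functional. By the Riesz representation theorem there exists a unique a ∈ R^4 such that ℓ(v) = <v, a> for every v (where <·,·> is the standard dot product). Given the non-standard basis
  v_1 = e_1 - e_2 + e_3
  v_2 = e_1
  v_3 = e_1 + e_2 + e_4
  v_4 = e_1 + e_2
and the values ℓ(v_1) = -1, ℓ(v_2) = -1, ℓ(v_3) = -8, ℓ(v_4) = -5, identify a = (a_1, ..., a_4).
a = (-1, -4, -4, -3)

Write a = (a_1, ..., a_4) in the standard basis. For each basis vector v_i, ℓ(v_i) = <v_i, a> is a linear equation in the a_j's. Collect the n equations into a matrix system V a = ℓ, where row i of V is v_i (expressed in the standard basis). Since V is invertible (lower-triangular with 1s on the diagonal, up to permutation), solve by back-substitution:
  V =
[[1, -1, 1, 0],
 [1, 0, 0, 0],
 [1, 1, 0, 1],
 [1, 1, 0, 0]]
  V a = (-1, -1, -8, -5)
Solving gives a = (-1, -4, -4, -3).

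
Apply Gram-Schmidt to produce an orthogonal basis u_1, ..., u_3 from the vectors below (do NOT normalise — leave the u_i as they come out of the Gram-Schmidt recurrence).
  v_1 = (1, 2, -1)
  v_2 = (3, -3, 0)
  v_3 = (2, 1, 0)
Orthogonal basis:
  u_1 = (1, 2, -1)
  u_2 = (7/2, -2, -1/2)
  u_3 = (3/11, 3/11, 9/11)

Apply the Gram-Schmidt recurrence
  u_1 = v_1
  u_i = v_i − Σ_{j<i} ((v_i · u_j) / (u_j · u_j)) · u_j.

Step by step this gives:
  u_1 = (1, 2, -1)
  u_2 = (7/2, -2, -1/2)
  u_3 = (3/11, 3/11, 9/11)

Orthogonality check:
  u_2 · u_1 = 0 (should be 0)
  u_3 · u_1 = 0 (should be 0)
  u_3 · u_2 = 0 (should be 0)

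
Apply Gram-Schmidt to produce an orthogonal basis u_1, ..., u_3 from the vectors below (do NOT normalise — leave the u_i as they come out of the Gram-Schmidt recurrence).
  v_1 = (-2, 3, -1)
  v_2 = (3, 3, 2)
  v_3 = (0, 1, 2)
Orthogonal basis:
  u_1 = (-2, 3, -1)
  u_2 = (22/7, 39/14, 29/14)
  u_3 = (-261/307, -29/307, 435/307)

Apply the Gram-Schmidt recurrence
  u_1 = v_1
  u_i = v_i − Σ_{j<i} ((v_i · u_j) / (u_j · u_j)) · u_j.

Step by step this gives:
  u_1 = (-2, 3, -1)
  u_2 = (22/7, 39/14, 29/14)
  u_3 = (-261/307, -29/307, 435/307)

Orthogonality check:
  u_2 · u_1 = 0 (should be 0)
  u_3 · u_1 = 0 (should be 0)
  u_3 · u_2 = 0 (should be 0)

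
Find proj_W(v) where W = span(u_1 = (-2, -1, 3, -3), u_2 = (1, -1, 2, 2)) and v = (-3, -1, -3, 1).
proj_W(v) = (-31/229, 199/229, -454/229, -118/229)

Set up U = [u_1 | ... | u_2] ∈ R^(4×2). The projector onto W = col(U) is P = U (U^T U)^(-1) U^T.
Compute U^T U =
  [23, -1]
  [-1, 10],
and U^T v = (-5, -6).
Solve U^T U · c = U^T v for the coefficients: c = (-56/229, -143/229). The projection is proj_W(v) = U c.
Check: (v - proj_W(v)) · u_1 = 0  (should be 0).
Check: (v - proj_W(v)) · u_2 = 0  (should be 0).
Result: proj_W(v) = (-31/229, 199/229, -454/229, -118/229).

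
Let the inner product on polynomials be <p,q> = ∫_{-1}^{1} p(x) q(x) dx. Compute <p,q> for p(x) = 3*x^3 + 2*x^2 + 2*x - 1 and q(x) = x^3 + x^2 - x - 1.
<p,q> = -8/105

Expand the product: p(x)·q(x) = 3*x^6 + 5*x^5 + x^4 - 4*x^3 - 5*x^2 - x + 1.
∫_{-1}^{1} of each monomial x^k gives [2/(k+1) if k even, 0 if k odd]. Integrating term-by-term (or equivalently evaluating the antiderivative F(x) = 3*x^7/7 + 5*x^6/6 + x^5/5 - x^4 - 5*x^3/3 - x^2/2 + x at the endpoints):
  F(1) − F(−1) = -74/105 − (-22/35) = -8/105.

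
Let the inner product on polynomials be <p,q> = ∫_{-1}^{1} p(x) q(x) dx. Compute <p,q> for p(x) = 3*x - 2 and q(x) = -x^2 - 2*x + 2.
<p,q> = -32/3

Expand the product: p(x)·q(x) = -3*x^3 - 4*x^2 + 10*x - 4.
∫_{-1}^{1} of each monomial x^k gives [2/(k+1) if k even, 0 if k odd]. Integrating term-by-term (or equivalently evaluating the antiderivative F(x) = -3*x^4/4 - 4*x^3/3 + 5*x^2 - 4*x at the endpoints):
  F(1) − F(−1) = -13/12 − (115/12) = -32/3.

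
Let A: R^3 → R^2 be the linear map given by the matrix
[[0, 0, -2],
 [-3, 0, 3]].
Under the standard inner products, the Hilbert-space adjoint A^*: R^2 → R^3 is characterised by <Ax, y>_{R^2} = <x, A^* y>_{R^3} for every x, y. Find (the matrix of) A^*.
A^* = A^T =
[[0, -3],
 [0, 0],
 [-2, 3]]

For real matrices with standard dot products, the defining identity <Ax, y> = <x, A^* y> gives (Ax)^T y = x^T (A^*) y, i.e. x^T A^T y = x^T (A^*) y. Since this holds for all x, y, we must have A^* = A^T. Therefore
A^* =
[[0, -3],
 [0, 0],
 [-2, 3]].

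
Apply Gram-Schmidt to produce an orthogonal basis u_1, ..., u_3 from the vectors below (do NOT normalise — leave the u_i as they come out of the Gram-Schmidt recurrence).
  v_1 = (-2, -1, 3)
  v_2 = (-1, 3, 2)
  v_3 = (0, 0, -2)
Orthogonal basis:
  u_1 = (-2, -1, 3)
  u_2 = (-2/7, 47/14, 13/14)
  u_3 = (-154/171, 14/171, -98/171)

Apply the Gram-Schmidt recurrence
  u_1 = v_1
  u_i = v_i − Σ_{j<i} ((v_i · u_j) / (u_j · u_j)) · u_j.

Step by step this gives:
  u_1 = (-2, -1, 3)
  u_2 = (-2/7, 47/14, 13/14)
  u_3 = (-154/171, 14/171, -98/171)

Orthogonality check:
  u_2 · u_1 = 0 (should be 0)
  u_3 · u_1 = 0 (should be 0)
  u_3 · u_2 = 0 (should be 0)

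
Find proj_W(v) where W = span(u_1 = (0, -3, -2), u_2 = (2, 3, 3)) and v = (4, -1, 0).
proj_W(v) = (220/61, -93/61, 48/61)

Set up U = [u_1 | ... | u_2] ∈ R^(3×2). The projector onto W = col(U) is P = U (U^T U)^(-1) U^T.
Compute U^T U =
  [13, -15]
  [-15, 22],
and U^T v = (3, 5).
Solve U^T U · c = U^T v for the coefficients: c = (141/61, 110/61). The projection is proj_W(v) = U c.
Check: (v - proj_W(v)) · u_1 = 0  (should be 0).
Check: (v - proj_W(v)) · u_2 = 0  (should be 0).
Result: proj_W(v) = (220/61, -93/61, 48/61).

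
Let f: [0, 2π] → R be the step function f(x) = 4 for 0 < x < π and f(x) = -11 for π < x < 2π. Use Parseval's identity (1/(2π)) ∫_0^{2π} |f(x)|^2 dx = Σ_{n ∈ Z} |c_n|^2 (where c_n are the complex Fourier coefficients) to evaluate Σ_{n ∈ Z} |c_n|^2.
Σ |c_n|^2 = 137/2

Parseval equates the L^2 energy of f (normalised by 1/(2π)) with the ℓ^2 sum of its Fourier coefficients: (1/(2π)) ∫_0^{2π} |f|^2 = Σ |c_n|^2.
Compute the left side: (1/(2π)) [∫_0^π 4^2 dx + ∫_π^{2π} (-11)^2 dx] = (1/(2π)) · (16π + 121π) = (16 + 121)/2 = 137/2.
So Σ_{n ∈ Z} |c_n|^2 = 137/2.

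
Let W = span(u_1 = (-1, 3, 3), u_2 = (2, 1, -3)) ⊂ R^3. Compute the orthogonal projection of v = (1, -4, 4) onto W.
proj_W(v) = (-211/101, -326/101, 222/101)

Set up U = [u_1 | ... | u_2] ∈ R^(3×2). The projector onto W = col(U) is P = U (U^T U)^(-1) U^T.
Compute U^T U =
  [19, -8]
  [-8, 14],
and U^T v = (-1, -14).
Solve U^T U · c = U^T v for the coefficients: c = (-63/101, -137/101). The projection is proj_W(v) = U c.
Check: (v - proj_W(v)) · u_1 = 0  (should be 0).
Check: (v - proj_W(v)) · u_2 = 0  (should be 0).
Result: proj_W(v) = (-211/101, -326/101, 222/101).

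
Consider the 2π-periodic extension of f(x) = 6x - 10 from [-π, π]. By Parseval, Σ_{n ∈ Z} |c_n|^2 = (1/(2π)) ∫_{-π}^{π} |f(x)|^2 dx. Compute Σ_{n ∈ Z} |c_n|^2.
Σ |c_n|^2 = 12π^2 + 100

Expand and integrate term by term over [-π, π]:
  ∫ (6x)^2 dx = 36·(2π^3/3); ∫ 2·6·(-10)·x dx = 0 (odd integrand); ∫ (-10)^2 dx = 100·2π.
So (1/(2π)) ∫_{-π}^{π} (6x - 10)^2 dx = 36π^2/3 + 100 = 12π^2 + 100.
Parseval ⇒ Σ |c_n|^2 = 12π^2 + 100.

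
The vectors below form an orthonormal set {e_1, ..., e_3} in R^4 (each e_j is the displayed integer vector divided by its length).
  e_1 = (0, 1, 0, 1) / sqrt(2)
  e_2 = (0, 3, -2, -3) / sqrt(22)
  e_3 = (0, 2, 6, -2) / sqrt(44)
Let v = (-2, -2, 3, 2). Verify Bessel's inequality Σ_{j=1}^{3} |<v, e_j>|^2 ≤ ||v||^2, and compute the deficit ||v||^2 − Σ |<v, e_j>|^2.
Σ |<v, e_j>|^2 = 17; ||v||^2 = 21; deficit = 4

Write each e_j = u_j / sqrt(<u_j, u_j>) where u_j is the displayed integer vector. Then <v, e_j> = <v, u_j> / sqrt(<u_j, u_j>), so |<v, e_j>|^2 = <v, u_j>^2 / <u_j, u_j>.
Coefficients: <v, e_1> = 0/sqrt(2), <v, e_2> = -18/sqrt(22), <v, e_3> = 10/sqrt(44).
Square and sum: Σ |<v, e_j>|^2 = 17.
Compute ||v||^2 = v·v = 21.
Deficit = 21 − 17 = 4 ≥ 0, confirming Bessel's inequality. (The deficit equals ||v − Σ <v,e_j> e_j||^2, the squared distance from v to span{e_j}.)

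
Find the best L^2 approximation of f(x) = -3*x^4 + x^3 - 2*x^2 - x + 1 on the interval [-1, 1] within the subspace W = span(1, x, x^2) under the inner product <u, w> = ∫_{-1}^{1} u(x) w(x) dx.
g(x) = -32*x^2/7 - 2*x/5 + 44/35

The best approximation g ∈ W is the orthogonal projection of f onto W. Writing g = a_0 + a_1 x + a_2 x^2, the coefficients solve the normal equations G · a = b where
  G_{ij} = <φ_i, φ_j> and b_i = <f, φ_i>, with φ_0 = 1, φ_1 = x, φ_2 = x^2.
G =
  [2, 0, 2/3]
  [0, 2/3, 0]
  [2/3, 0, 2/5],
b = (-8/15, -4/15, -104/105).
Solving gives a_0 = 44/35, a_1 = -2/5, a_2 = -32/7, so
  g(x) = -32*x^2/7 - 2*x/5 + 44/35.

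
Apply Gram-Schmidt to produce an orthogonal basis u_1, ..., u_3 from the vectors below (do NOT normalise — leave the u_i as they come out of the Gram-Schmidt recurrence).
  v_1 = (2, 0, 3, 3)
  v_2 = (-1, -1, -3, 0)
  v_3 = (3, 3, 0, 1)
Orthogonal basis:
  u_1 = (2, 0, 3, 3)
  u_2 = (0, -1, -3/2, 3/2)
  u_3 = (24/11, 30/11, -18/11, 2/11)

Apply the Gram-Schmidt recurrence
  u_1 = v_1
  u_i = v_i − Σ_{j<i} ((v_i · u_j) / (u_j · u_j)) · u_j.

Step by step this gives:
  u_1 = (2, 0, 3, 3)
  u_2 = (0, -1, -3/2, 3/2)
  u_3 = (24/11, 30/11, -18/11, 2/11)

Orthogonality check:
  u_2 · u_1 = 0 (should be 0)
  u_3 · u_1 = 0 (should be 0)
  u_3 · u_2 = 0 (should be 0)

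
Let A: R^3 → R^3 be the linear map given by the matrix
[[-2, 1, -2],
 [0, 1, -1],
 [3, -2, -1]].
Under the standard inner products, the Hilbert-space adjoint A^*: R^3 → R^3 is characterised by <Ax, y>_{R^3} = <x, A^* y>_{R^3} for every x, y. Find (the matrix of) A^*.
A^* = A^T =
[[-2, 0, 3],
 [1, 1, -2],
 [-2, -1, -1]]

For real matrices with standard dot products, the defining identity <Ax, y> = <x, A^* y> gives (Ax)^T y = x^T (A^*) y, i.e. x^T A^T y = x^T (A^*) y. Since this holds for all x, y, we must have A^* = A^T. Therefore
A^* =
[[-2, 0, 3],
 [1, 1, -2],
 [-2, -1, -1]].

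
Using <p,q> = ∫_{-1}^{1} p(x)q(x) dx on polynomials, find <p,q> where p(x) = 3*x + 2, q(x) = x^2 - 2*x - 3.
<p,q> = -44/3

Expand the product: p(x)·q(x) = 3*x^3 - 4*x^2 - 13*x - 6.
∫_{-1}^{1} of each monomial x^k gives [2/(k+1) if k even, 0 if k odd]. Integrating term-by-term (or equivalently evaluating the antiderivative F(x) = 3*x^4/4 - 4*x^3/3 - 13*x^2/2 - 6*x at the endpoints):
  F(1) − F(−1) = -157/12 − (19/12) = -44/3.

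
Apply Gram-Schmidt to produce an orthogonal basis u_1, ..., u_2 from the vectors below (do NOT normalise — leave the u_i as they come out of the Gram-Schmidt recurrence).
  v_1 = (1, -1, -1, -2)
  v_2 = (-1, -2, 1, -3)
Orthogonal basis:
  u_1 = (1, -1, -1, -2)
  u_2 = (-13/7, -8/7, 13/7, -9/7)

Apply the Gram-Schmidt recurrence
  u_1 = v_1
  u_i = v_i − Σ_{j<i} ((v_i · u_j) / (u_j · u_j)) · u_j.

Step by step this gives:
  u_1 = (1, -1, -1, -2)
  u_2 = (-13/7, -8/7, 13/7, -9/7)

Orthogonality check:
  u_2 · u_1 = 0 (should be 0)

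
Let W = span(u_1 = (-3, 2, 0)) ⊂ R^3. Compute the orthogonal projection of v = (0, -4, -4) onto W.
proj_W(v) = (24/13, -16/13, 0)

Set up U = [u_1 | ... | u_1] ∈ R^(3×1). The projector onto W = col(U) is P = U (U^T U)^(-1) U^T.
Compute U^T U =
  [13],
and U^T v = (-8).
Solve U^T U · c = U^T v for the coefficients: c = (-8/13). The projection is proj_W(v) = U c.
Check: (v - proj_W(v)) · u_1 = 0  (should be 0).
Result: proj_W(v) = (24/13, -16/13, 0).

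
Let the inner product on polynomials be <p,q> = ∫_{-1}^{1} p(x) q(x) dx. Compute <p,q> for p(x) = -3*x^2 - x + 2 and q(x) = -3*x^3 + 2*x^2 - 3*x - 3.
<p,q> = -38/15

Expand the product: p(x)·q(x) = 9*x^5 - 3*x^4 + x^3 + 16*x^2 - 3*x - 6.
∫_{-1}^{1} of each monomial x^k gives [2/(k+1) if k even, 0 if k odd]. Integrating term-by-term (or equivalently evaluating the antiderivative F(x) = 3*x^6/2 - 3*x^5/5 + x^4/4 + 16*x^3/3 - 3*x^2/2 - 6*x at the endpoints):
  F(1) − F(−1) = -61/60 − (91/60) = -38/15.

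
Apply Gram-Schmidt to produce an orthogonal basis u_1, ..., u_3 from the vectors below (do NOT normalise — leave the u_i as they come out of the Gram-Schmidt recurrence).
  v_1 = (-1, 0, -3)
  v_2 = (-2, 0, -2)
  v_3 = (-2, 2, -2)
Orthogonal basis:
  u_1 = (-1, 0, -3)
  u_2 = (-6/5, 0, 2/5)
  u_3 = (0, 2, 0)

Apply the Gram-Schmidt recurrence
  u_1 = v_1
  u_i = v_i − Σ_{j<i} ((v_i · u_j) / (u_j · u_j)) · u_j.

Step by step this gives:
  u_1 = (-1, 0, -3)
  u_2 = (-6/5, 0, 2/5)
  u_3 = (0, 2, 0)

Orthogonality check:
  u_2 · u_1 = 0 (should be 0)
  u_3 · u_1 = 0 (should be 0)
  u_3 · u_2 = 0 (should be 0)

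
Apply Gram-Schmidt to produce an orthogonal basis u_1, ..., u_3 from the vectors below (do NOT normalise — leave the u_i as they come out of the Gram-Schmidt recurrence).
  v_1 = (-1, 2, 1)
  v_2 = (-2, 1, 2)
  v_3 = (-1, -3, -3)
Orthogonal basis:
  u_1 = (-1, 2, 1)
  u_2 = (-1, -1, 1)
  u_3 = (-2, 0, -2)

Apply the Gram-Schmidt recurrence
  u_1 = v_1
  u_i = v_i − Σ_{j<i} ((v_i · u_j) / (u_j · u_j)) · u_j.

Step by step this gives:
  u_1 = (-1, 2, 1)
  u_2 = (-1, -1, 1)
  u_3 = (-2, 0, -2)

Orthogonality check:
  u_2 · u_1 = 0 (should be 0)
  u_3 · u_1 = 0 (should be 0)
  u_3 · u_2 = 0 (should be 0)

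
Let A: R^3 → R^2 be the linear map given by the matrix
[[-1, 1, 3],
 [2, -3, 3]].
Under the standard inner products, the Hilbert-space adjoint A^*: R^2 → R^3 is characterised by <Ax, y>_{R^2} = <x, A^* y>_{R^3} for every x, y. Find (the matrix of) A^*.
A^* = A^T =
[[-1, 2],
 [1, -3],
 [3, 3]]

For real matrices with standard dot products, the defining identity <Ax, y> = <x, A^* y> gives (Ax)^T y = x^T (A^*) y, i.e. x^T A^T y = x^T (A^*) y. Since this holds for all x, y, we must have A^* = A^T. Therefore
A^* =
[[-1, 2],
 [1, -3],
 [3, 3]].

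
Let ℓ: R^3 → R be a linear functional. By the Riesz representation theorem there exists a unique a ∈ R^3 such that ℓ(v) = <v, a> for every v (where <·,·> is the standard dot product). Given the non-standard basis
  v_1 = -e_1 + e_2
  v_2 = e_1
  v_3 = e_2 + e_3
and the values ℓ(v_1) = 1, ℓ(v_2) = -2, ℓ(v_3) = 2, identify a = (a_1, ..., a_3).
a = (-2, -1, 3)

Write a = (a_1, ..., a_3) in the standard basis. For each basis vector v_i, ℓ(v_i) = <v_i, a> is a linear equation in the a_j's. Collect the n equations into a matrix system V a = ℓ, where row i of V is v_i (expressed in the standard basis). Since V is invertible (lower-triangular with 1s on the diagonal, up to permutation), solve by back-substitution:
  V =
[[-1, 1, 0],
 [1, 0, 0],
 [0, 1, 1]]
  V a = (1, -2, 2)
Solving gives a = (-2, -1, 3).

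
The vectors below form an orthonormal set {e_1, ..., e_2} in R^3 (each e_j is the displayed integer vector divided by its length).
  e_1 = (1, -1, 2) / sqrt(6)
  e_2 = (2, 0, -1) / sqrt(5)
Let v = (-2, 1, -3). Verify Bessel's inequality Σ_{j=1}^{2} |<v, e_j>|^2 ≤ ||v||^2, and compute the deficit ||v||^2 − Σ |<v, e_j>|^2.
Σ |<v, e_j>|^2 = 137/10; ||v||^2 = 14; deficit = 3/10

Write each e_j = u_j / sqrt(<u_j, u_j>) where u_j is the displayed integer vector. Then <v, e_j> = <v, u_j> / sqrt(<u_j, u_j>), so |<v, e_j>|^2 = <v, u_j>^2 / <u_j, u_j>.
Coefficients: <v, e_1> = -9/sqrt(6), <v, e_2> = -1/sqrt(5).
Square and sum: Σ |<v, e_j>|^2 = 137/10.
Compute ||v||^2 = v·v = 14.
Deficit = 14 − 137/10 = 3/10 ≥ 0, confirming Bessel's inequality. (The deficit equals ||v − Σ <v,e_j> e_j||^2, the squared distance from v to span{e_j}.)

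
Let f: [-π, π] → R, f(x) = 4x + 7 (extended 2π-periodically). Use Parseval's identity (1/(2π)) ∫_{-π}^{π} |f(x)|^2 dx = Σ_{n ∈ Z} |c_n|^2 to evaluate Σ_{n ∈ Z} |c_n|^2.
Σ |c_n|^2 = 16π^2/3 + 49

Expand and integrate term by term over [-π, π]:
  ∫ (4x)^2 dx = 16·(2π^3/3); ∫ 2·4·(7)·x dx = 0 (odd integrand); ∫ 7^2 dx = 49·2π.
So (1/(2π)) ∫_{-π}^{π} (4x + 7)^2 dx = 16π^2/3 + 49 = 16π^2/3 + 49.
Parseval ⇒ Σ |c_n|^2 = 16π^2/3 + 49.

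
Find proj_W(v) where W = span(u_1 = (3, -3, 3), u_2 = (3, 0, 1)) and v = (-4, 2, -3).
proj_W(v) = (-57/14, 15/7, -39/14)

Set up U = [u_1 | ... | u_2] ∈ R^(3×2). The projector onto W = col(U) is P = U (U^T U)^(-1) U^T.
Compute U^T U =
  [27, 12]
  [12, 10],
and U^T v = (-27, -15).
Solve U^T U · c = U^T v for the coefficients: c = (-5/7, -9/14). The projection is proj_W(v) = U c.
Check: (v - proj_W(v)) · u_1 = 0  (should be 0).
Check: (v - proj_W(v)) · u_2 = 0  (should be 0).
Result: proj_W(v) = (-57/14, 15/7, -39/14).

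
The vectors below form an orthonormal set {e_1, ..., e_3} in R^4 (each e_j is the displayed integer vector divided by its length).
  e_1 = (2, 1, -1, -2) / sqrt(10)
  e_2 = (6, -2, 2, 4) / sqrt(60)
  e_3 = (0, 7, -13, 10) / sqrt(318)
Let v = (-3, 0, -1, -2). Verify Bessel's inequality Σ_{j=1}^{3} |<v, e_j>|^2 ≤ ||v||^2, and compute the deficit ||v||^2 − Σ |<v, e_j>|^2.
Σ |<v, e_j>|^2 = 706/53; ||v||^2 = 14; deficit = 36/53

Write each e_j = u_j / sqrt(<u_j, u_j>) where u_j is the displayed integer vector. Then <v, e_j> = <v, u_j> / sqrt(<u_j, u_j>), so |<v, e_j>|^2 = <v, u_j>^2 / <u_j, u_j>.
Coefficients: <v, e_1> = -1/sqrt(10), <v, e_2> = -28/sqrt(60), <v, e_3> = -7/sqrt(318).
Square and sum: Σ |<v, e_j>|^2 = 706/53.
Compute ||v||^2 = v·v = 14.
Deficit = 14 − 706/53 = 36/53 ≥ 0, confirming Bessel's inequality. (The deficit equals ||v − Σ <v,e_j> e_j||^2, the squared distance from v to span{e_j}.)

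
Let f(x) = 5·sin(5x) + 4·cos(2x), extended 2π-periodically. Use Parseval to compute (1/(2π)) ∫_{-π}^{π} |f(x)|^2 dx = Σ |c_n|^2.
Σ |c_n|^2 = 41/2

Expand |f|^2 and use orthogonality of {sin(nx), cos(mx)} on [-π, π]:
  ∫_{-π}^{π} sin(nx)^2 dx = π, ∫ cos(mx)^2 dx = π, and cross terms integrate to 0.
So ∫_{-π}^{π} f(x)^2 dx = 5^2 · π + 4^2 · π = (25 + 16)π.
Divide by 2π: (25 + 16)/2 = 41/2.
By Parseval, this equals Σ |c_n|^2.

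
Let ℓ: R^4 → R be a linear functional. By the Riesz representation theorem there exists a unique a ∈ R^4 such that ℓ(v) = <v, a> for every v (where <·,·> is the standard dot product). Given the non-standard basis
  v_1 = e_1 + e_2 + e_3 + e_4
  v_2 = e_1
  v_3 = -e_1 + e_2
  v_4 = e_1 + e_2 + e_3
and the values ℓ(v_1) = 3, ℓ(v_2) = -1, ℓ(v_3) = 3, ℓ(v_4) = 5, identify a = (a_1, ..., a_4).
a = (-1, 2, 4, -2)

Write a = (a_1, ..., a_4) in the standard basis. For each basis vector v_i, ℓ(v_i) = <v_i, a> is a linear equation in the a_j's. Collect the n equations into a matrix system V a = ℓ, where row i of V is v_i (expressed in the standard basis). Since V is invertible (lower-triangular with 1s on the diagonal, up to permutation), solve by back-substitution:
  V =
[[1, 1, 1, 1],
 [1, 0, 0, 0],
 [-1, 1, 0, 0],
 [1, 1, 1, 0]]
  V a = (3, -1, 3, 5)
Solving gives a = (-1, 2, 4, -2).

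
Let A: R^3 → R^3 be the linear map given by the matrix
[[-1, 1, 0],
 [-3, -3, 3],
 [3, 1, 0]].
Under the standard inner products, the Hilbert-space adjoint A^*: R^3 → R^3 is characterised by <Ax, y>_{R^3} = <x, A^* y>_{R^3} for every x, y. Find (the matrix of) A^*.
A^* = A^T =
[[-1, -3, 3],
 [1, -3, 1],
 [0, 3, 0]]

For real matrices with standard dot products, the defining identity <Ax, y> = <x, A^* y> gives (Ax)^T y = x^T (A^*) y, i.e. x^T A^T y = x^T (A^*) y. Since this holds for all x, y, we must have A^* = A^T. Therefore
A^* =
[[-1, -3, 3],
 [1, -3, 1],
 [0, 3, 0]].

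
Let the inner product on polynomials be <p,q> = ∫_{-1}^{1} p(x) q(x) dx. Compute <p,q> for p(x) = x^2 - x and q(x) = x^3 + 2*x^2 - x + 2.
<p,q> = 12/5

Expand the product: p(x)·q(x) = x^5 + x^4 - 3*x^3 + 3*x^2 - 2*x.
∫_{-1}^{1} of each monomial x^k gives [2/(k+1) if k even, 0 if k odd]. Integrating term-by-term (or equivalently evaluating the antiderivative F(x) = x^6/6 + x^5/5 - 3*x^4/4 + x^3 - x^2 at the endpoints):
  F(1) − F(−1) = -23/60 − (-167/60) = 12/5.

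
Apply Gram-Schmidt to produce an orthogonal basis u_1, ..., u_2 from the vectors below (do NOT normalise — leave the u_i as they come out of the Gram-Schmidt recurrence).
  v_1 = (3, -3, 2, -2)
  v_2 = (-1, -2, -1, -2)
Orthogonal basis:
  u_1 = (3, -3, 2, -2)
  u_2 = (-41/26, -37/26, -18/13, -21/13)

Apply the Gram-Schmidt recurrence
  u_1 = v_1
  u_i = v_i − Σ_{j<i} ((v_i · u_j) / (u_j · u_j)) · u_j.

Step by step this gives:
  u_1 = (3, -3, 2, -2)
  u_2 = (-41/26, -37/26, -18/13, -21/13)

Orthogonality check:
  u_2 · u_1 = 0 (should be 0)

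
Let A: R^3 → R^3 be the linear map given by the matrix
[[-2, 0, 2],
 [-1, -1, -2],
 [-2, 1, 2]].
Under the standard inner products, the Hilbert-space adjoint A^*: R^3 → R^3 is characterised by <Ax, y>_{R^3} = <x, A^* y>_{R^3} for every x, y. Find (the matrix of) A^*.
A^* = A^T =
[[-2, -1, -2],
 [0, -1, 1],
 [2, -2, 2]]

For real matrices with standard dot products, the defining identity <Ax, y> = <x, A^* y> gives (Ax)^T y = x^T (A^*) y, i.e. x^T A^T y = x^T (A^*) y. Since this holds for all x, y, we must have A^* = A^T. Therefore
A^* =
[[-2, -1, -2],
 [0, -1, 1],
 [2, -2, 2]].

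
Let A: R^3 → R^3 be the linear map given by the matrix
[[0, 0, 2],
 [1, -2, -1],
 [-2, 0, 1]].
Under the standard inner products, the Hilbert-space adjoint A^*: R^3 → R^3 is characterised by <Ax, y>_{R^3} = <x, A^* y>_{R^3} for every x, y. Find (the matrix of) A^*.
A^* = A^T =
[[0, 1, -2],
 [0, -2, 0],
 [2, -1, 1]]

For real matrices with standard dot products, the defining identity <Ax, y> = <x, A^* y> gives (Ax)^T y = x^T (A^*) y, i.e. x^T A^T y = x^T (A^*) y. Since this holds for all x, y, we must have A^* = A^T. Therefore
A^* =
[[0, 1, -2],
 [0, -2, 0],
 [2, -1, 1]].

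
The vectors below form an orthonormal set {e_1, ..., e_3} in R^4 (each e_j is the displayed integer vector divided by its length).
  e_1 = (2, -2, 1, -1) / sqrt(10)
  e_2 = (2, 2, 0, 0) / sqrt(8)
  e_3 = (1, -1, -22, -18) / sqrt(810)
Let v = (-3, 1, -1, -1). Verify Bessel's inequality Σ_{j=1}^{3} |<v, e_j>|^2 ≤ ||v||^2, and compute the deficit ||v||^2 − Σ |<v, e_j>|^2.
Σ |<v, e_j>|^2 = 10; ||v||^2 = 12; deficit = 2

Write each e_j = u_j / sqrt(<u_j, u_j>) where u_j is the displayed integer vector. Then <v, e_j> = <v, u_j> / sqrt(<u_j, u_j>), so |<v, e_j>|^2 = <v, u_j>^2 / <u_j, u_j>.
Coefficients: <v, e_1> = -8/sqrt(10), <v, e_2> = -4/sqrt(8), <v, e_3> = 36/sqrt(810).
Square and sum: Σ |<v, e_j>|^2 = 10.
Compute ||v||^2 = v·v = 12.
Deficit = 12 − 10 = 2 ≥ 0, confirming Bessel's inequality. (The deficit equals ||v − Σ <v,e_j> e_j||^2, the squared distance from v to span{e_j}.)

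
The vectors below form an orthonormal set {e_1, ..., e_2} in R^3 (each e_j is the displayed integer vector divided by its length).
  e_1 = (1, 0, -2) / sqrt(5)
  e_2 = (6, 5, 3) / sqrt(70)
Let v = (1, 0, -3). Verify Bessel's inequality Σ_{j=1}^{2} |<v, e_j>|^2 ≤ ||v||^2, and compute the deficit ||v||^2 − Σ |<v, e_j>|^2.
Σ |<v, e_j>|^2 = 139/14; ||v||^2 = 10; deficit = 1/14

Write each e_j = u_j / sqrt(<u_j, u_j>) where u_j is the displayed integer vector. Then <v, e_j> = <v, u_j> / sqrt(<u_j, u_j>), so |<v, e_j>|^2 = <v, u_j>^2 / <u_j, u_j>.
Coefficients: <v, e_1> = 7/sqrt(5), <v, e_2> = -3/sqrt(70).
Square and sum: Σ |<v, e_j>|^2 = 139/14.
Compute ||v||^2 = v·v = 10.
Deficit = 10 − 139/14 = 1/14 ≥ 0, confirming Bessel's inequality. (The deficit equals ||v − Σ <v,e_j> e_j||^2, the squared distance from v to span{e_j}.)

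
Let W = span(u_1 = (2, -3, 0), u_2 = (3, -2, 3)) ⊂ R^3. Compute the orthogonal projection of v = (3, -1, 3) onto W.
proj_W(v) = (186/71, -89/71, 228/71)

Set up U = [u_1 | ... | u_2] ∈ R^(3×2). The projector onto W = col(U) is P = U (U^T U)^(-1) U^T.
Compute U^T U =
  [13, 12]
  [12, 22],
and U^T v = (9, 20).
Solve U^T U · c = U^T v for the coefficients: c = (-21/71, 76/71). The projection is proj_W(v) = U c.
Check: (v - proj_W(v)) · u_1 = 0  (should be 0).
Check: (v - proj_W(v)) · u_2 = 0  (should be 0).
Result: proj_W(v) = (186/71, -89/71, 228/71).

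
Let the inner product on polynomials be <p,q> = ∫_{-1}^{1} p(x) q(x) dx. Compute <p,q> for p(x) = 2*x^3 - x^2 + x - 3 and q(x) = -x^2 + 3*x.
<p,q> = 34/5

Expand the product: p(x)·q(x) = -2*x^5 + 7*x^4 - 4*x^3 + 6*x^2 - 9*x.
∫_{-1}^{1} of each monomial x^k gives [2/(k+1) if k even, 0 if k odd]. Integrating term-by-term (or equivalently evaluating the antiderivative F(x) = -x^6/3 + 7*x^5/5 - x^4 + 2*x^3 - 9*x^2/2 at the endpoints):
  F(1) − F(−1) = -73/30 − (-277/30) = 34/5.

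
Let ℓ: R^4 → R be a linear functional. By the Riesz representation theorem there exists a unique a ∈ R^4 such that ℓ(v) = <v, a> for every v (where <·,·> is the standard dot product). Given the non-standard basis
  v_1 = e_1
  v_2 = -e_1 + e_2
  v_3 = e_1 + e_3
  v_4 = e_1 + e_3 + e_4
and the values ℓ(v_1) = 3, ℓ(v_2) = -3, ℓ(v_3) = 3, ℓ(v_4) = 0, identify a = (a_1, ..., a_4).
a = (3, 0, 0, -3)

Write a = (a_1, ..., a_4) in the standard basis. For each basis vector v_i, ℓ(v_i) = <v_i, a> is a linear equation in the a_j's. Collect the n equations into a matrix system V a = ℓ, where row i of V is v_i (expressed in the standard basis). Since V is invertible (lower-triangular with 1s on the diagonal, up to permutation), solve by back-substitution:
  V =
[[1, 0, 0, 0],
 [-1, 1, 0, 0],
 [1, 0, 1, 0],
 [1, 0, 1, 1]]
  V a = (3, -3, 3, 0)
Solving gives a = (3, 0, 0, -3).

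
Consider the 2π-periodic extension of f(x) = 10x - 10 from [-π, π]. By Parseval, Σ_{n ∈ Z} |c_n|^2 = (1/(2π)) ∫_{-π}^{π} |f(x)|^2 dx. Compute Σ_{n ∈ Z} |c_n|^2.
Σ |c_n|^2 = 100π^2/3 + 100

Expand and integrate term by term over [-π, π]:
  ∫ (10x)^2 dx = 100·(2π^3/3); ∫ 2·10·(-10)·x dx = 0 (odd integrand); ∫ (-10)^2 dx = 100·2π.
So (1/(2π)) ∫_{-π}^{π} (10x - 10)^2 dx = 100π^2/3 + 100 = 100π^2/3 + 100.
Parseval ⇒ Σ |c_n|^2 = 100π^2/3 + 100.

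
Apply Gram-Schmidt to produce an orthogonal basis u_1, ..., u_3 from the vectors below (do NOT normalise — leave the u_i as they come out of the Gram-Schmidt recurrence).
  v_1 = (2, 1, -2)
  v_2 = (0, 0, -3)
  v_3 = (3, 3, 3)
Orthogonal basis:
  u_1 = (2, 1, -2)
  u_2 = (-4/3, -2/3, -5/3)
  u_3 = (-3/5, 6/5, 0)

Apply the Gram-Schmidt recurrence
  u_1 = v_1
  u_i = v_i − Σ_{j<i} ((v_i · u_j) / (u_j · u_j)) · u_j.

Step by step this gives:
  u_1 = (2, 1, -2)
  u_2 = (-4/3, -2/3, -5/3)
  u_3 = (-3/5, 6/5, 0)

Orthogonality check:
  u_2 · u_1 = 0 (should be 0)
  u_3 · u_1 = 0 (should be 0)
  u_3 · u_2 = 0 (should be 0)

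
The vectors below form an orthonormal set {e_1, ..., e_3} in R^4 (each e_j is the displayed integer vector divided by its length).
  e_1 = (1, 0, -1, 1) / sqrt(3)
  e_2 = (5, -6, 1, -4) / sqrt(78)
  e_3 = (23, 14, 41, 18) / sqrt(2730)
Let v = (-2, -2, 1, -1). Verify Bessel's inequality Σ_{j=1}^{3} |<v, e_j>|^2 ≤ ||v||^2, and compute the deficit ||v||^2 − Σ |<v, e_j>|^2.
Σ |<v, e_j>|^2 = 242/35; ||v||^2 = 10; deficit = 108/35

Write each e_j = u_j / sqrt(<u_j, u_j>) where u_j is the displayed integer vector. Then <v, e_j> = <v, u_j> / sqrt(<u_j, u_j>), so |<v, e_j>|^2 = <v, u_j>^2 / <u_j, u_j>.
Coefficients: <v, e_1> = -4/sqrt(3), <v, e_2> = 7/sqrt(78), <v, e_3> = -51/sqrt(2730).
Square and sum: Σ |<v, e_j>|^2 = 242/35.
Compute ||v||^2 = v·v = 10.
Deficit = 10 − 242/35 = 108/35 ≥ 0, confirming Bessel's inequality. (The deficit equals ||v − Σ <v,e_j> e_j||^2, the squared distance from v to span{e_j}.)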